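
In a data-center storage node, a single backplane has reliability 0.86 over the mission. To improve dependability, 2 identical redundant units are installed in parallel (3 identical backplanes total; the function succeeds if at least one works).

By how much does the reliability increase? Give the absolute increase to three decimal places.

R_before = 0.86
R_after = 1 − (1 − 0.86)^3 = 0.997
ΔR = 0.997 − 0.86 = 0.137

0.137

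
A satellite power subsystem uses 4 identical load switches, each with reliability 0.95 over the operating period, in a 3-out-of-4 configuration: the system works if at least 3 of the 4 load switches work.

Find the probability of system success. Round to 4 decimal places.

0.9860

R = Σ_{i=3}^{4} C(4,i) p^i (1−p)^{4−i} with p = 0.95
C(4,3)·0.95^3·0.05^1 = 0.171475
C(4,4)·0.95^4·0.05^0 = 0.814506
Sum = 0.9860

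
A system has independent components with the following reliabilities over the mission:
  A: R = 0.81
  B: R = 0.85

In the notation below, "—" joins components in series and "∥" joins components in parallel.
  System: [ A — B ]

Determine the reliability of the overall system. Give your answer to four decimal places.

Series (A and B): 0.810000 × 0.850000 = 0.6885

0.6885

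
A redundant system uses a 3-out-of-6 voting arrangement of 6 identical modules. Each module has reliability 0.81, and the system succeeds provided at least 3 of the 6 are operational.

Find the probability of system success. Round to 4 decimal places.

R = Σ_{i=3}^{6} C(6,i) p^i (1−p)^{6−i} with p = 0.81
C(6,3)·0.81^3·0.19^3 = 0.072903
C(6,4)·0.81^4·0.19^2 = 0.233098
C(6,5)·0.81^5·0.19^1 = 0.397493
C(6,6)·0.81^6·0.19^0 = 0.282430
Sum = 0.9859

0.9859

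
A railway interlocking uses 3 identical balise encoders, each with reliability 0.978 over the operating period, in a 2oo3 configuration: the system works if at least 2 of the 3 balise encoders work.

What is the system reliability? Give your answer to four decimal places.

R = Σ_{i=2}^{3} C(3,i) p^i (1−p)^{3−i} with p = 0.978
C(3,2)·0.978^2·0.022^1 = 0.063128
C(3,3)·0.978^3·0.022^0 = 0.935441
Sum = 0.9986

0.9986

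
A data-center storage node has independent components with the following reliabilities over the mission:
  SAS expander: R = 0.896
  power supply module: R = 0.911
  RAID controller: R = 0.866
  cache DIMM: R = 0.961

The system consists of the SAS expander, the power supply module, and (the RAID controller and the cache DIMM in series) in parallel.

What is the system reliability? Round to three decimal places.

0.998

Series (RAID controller and cache DIMM): 0.86600 × 0.96100 = 0.83223
Parallel (SAS expander, power supply module, and [0.83223]): 1 − (1 − 0.89600)(1 − 0.91100)(1 − 0.83223) = 0.998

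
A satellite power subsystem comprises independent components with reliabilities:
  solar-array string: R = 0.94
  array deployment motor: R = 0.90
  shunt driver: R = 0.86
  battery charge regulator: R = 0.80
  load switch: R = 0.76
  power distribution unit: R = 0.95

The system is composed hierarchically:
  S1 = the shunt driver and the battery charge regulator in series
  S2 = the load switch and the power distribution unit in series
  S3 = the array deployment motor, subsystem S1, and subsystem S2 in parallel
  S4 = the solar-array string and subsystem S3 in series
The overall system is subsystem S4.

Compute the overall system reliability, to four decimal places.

0.9318

Series (shunt driver and battery charge regulator): 0.860000 × 0.800000 = 0.688000
Series (load switch and power distribution unit): 0.760000 × 0.950000 = 0.722000
Parallel (array deployment motor, [0.688000], and [0.722000]): 1 − (1 − 0.900000)(1 − 0.688000)(1 − 0.722000) = 0.991326
Series (solar-array string and [0.991326]): 0.940000 × 0.991326 = 0.9318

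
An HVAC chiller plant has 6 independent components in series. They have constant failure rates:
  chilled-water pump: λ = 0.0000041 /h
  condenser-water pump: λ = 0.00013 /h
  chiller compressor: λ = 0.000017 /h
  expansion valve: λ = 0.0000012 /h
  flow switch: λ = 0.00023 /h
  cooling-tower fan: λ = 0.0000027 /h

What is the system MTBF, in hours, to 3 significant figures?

2600

Series of exponential components: λ_sys = Σ λ_i
λ_sys = 0.0000041 + 0.00013 + 0.000017 + 0.0000012 + 0.00023 + 0.0000027 = 3.8500e-04 /h
MTBF = 1 / λ_sys = 2600 h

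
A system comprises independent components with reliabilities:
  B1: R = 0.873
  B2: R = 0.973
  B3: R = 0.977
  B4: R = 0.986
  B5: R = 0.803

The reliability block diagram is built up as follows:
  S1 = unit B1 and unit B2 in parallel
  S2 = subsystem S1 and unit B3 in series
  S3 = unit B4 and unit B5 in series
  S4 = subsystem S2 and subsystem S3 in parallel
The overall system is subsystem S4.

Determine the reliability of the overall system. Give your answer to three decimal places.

Parallel (B1 and B2): 1 − (1 − 0.87300)(1 − 0.97300) = 0.99657
Series ([0.99657] and B3): 0.99657 × 0.97700 = 0.97365
Series (B4 and B5): 0.98600 × 0.80300 = 0.79176
Parallel ([0.97365] and [0.79176]): 1 − (1 − 0.97365)(1 − 0.79176) = 0.995

0.995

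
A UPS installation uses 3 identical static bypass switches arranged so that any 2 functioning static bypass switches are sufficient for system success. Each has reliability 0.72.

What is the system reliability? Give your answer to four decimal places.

R = Σ_{i=2}^{3} C(3,i) p^i (1−p)^{3−i} with p = 0.72
C(3,2)·0.72^2·0.28^1 = 0.435456
C(3,3)·0.72^3·0.28^0 = 0.373248
Sum = 0.8087

0.8087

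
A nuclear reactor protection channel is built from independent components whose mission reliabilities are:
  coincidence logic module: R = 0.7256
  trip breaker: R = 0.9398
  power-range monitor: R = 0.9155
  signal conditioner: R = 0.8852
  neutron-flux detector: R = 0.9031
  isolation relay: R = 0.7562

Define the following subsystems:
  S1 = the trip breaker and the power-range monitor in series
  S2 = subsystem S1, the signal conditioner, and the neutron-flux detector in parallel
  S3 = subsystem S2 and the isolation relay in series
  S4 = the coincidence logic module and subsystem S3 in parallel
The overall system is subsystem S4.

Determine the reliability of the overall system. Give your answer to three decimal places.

Series (trip breaker and power-range monitor): 0.93980 × 0.91550 = 0.86039
Parallel ([0.86039], signal conditioner, and neutron-flux detector): 1 − (1 − 0.86039)(1 − 0.88520)(1 − 0.90310) = 0.99845
Series ([0.99845] and isolation relay): 0.99845 × 0.75620 = 0.75503
Parallel (coincidence logic module and [0.75503]): 1 − (1 − 0.72560)(1 − 0.75503) = 0.933

0.933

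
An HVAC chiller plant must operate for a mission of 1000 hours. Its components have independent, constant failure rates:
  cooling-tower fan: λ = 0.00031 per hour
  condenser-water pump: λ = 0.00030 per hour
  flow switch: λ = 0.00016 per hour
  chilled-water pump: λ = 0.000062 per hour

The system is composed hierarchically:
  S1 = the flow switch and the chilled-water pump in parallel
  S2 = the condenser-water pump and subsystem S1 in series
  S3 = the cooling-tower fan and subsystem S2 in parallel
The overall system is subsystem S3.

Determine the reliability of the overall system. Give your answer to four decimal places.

R(cooling-tower fan) = exp(−0.00031 × 1000) = 0.733447
R(condenser-water pump) = exp(−0.00030 × 1000) = 0.740818
R(flow switch) = exp(−0.00016 × 1000) = 0.852144
R(chilled-water pump) = exp(−0.000062 × 1000) = 0.939883
Parallel (flow switch and chilled-water pump): 1 − (1 − 0.852144)(1 − 0.939883) = 0.991111
Series (condenser-water pump and [0.991111]): 0.740818 × 0.991111 = 0.734233
Parallel (cooling-tower fan and [0.734233]): 1 − (1 − 0.733447)(1 − 0.734233) = 0.9292

0.9292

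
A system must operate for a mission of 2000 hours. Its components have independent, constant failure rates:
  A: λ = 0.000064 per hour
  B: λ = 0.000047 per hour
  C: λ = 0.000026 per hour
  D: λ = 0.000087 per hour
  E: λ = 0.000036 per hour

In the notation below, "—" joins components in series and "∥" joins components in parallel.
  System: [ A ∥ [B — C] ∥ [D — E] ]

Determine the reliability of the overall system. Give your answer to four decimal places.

0.9964

R(A) = exp(−0.000064 × 2000) = 0.879853
R(B) = exp(−0.000047 × 2000) = 0.910283
R(C) = exp(−0.000026 × 2000) = 0.949329
R(D) = exp(−0.000087 × 2000) = 0.840297
R(E) = exp(−0.000036 × 2000) = 0.930531
Series (B and C): 0.910283 × 0.949329 = 0.864158
Series (D and E): 0.840297 × 0.930531 = 0.781922
Parallel (A, [0.864158], and [0.781922]): 1 − (1 − 0.879853)(1 − 0.864158)(1 − 0.781922) = 0.9964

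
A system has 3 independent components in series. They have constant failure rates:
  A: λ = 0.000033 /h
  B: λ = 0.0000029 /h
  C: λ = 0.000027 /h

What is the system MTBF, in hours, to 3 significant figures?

15900

Series of exponential components: λ_sys = Σ λ_i
λ_sys = 0.000033 + 0.0000029 + 0.000027 = 6.2900e-05 /h
MTBF = 1 / λ_sys = 15900 h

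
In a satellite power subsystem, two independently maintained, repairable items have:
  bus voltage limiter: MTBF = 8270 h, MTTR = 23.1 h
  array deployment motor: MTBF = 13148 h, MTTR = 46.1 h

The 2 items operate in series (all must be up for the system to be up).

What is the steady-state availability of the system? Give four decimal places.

A(bus voltage limiter) = MTBF/(MTBF+MTTR) = 8270/(8270+23.1) = 0.997215
A(array deployment motor) = MTBF/(MTBF+MTTR) = 13148/(13148+46.1) = 0.996506
Series availability: 0.997215 × 0.996506 = 0.9937

0.9937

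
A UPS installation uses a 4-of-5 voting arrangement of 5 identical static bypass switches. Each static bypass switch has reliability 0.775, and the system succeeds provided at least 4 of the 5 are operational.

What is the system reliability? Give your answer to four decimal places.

0.6854

R = Σ_{i=4}^{5} C(5,i) p^i (1−p)^{5−i} with p = 0.775
C(5,4)·0.775^4·0.225^1 = 0.405844
C(5,5)·0.775^5·0.225^0 = 0.279582
Sum = 0.6854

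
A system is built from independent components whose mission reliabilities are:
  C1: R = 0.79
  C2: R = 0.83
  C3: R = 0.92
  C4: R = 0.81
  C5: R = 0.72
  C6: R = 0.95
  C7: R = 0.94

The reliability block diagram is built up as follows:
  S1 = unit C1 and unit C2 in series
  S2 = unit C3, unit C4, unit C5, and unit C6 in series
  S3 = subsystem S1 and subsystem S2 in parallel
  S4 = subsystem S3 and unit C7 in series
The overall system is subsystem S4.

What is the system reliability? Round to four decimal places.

Series (C1 and C2): 0.790000 × 0.830000 = 0.655700
Series (C3, C4, C5, and C6): 0.920000 × 0.810000 × 0.720000 × 0.950000 = 0.509717
Parallel ([0.655700] and [0.509717]): 1 − (1 − 0.655700)(1 − 0.509717) = 0.831196
Series ([0.831196] and C7): 0.831196 × 0.940000 = 0.7813

0.7813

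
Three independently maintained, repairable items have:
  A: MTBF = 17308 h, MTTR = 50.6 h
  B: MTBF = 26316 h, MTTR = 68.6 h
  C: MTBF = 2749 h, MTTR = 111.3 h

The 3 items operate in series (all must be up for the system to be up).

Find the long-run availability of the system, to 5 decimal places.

0.95579

A(A) = MTBF/(MTBF+MTTR) = 17308/(17308+50.6) = 0.997085
A(B) = MTBF/(MTBF+MTTR) = 26316/(26316+68.6) = 0.997400
A(C) = MTBF/(MTBF+MTTR) = 2749/(2749+111.3) = 0.961088
Series availability: 0.997085 × 0.997400 × 0.961088 = 0.95579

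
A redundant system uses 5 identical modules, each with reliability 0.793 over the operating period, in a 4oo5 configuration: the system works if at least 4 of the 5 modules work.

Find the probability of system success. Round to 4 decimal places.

0.7229

R = Σ_{i=4}^{5} C(5,i) p^i (1−p)^{5−i} with p = 0.793
C(5,4)·0.793^4·0.207^1 = 0.409292
C(5,5)·0.793^5·0.207^0 = 0.313593
Sum = 0.7229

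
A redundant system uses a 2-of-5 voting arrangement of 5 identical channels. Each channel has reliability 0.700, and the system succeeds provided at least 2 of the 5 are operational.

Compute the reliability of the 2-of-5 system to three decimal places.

R = Σ_{i=2}^{5} C(5,i) p^i (1−p)^{5−i} with p = 0.700
C(5,2)·0.700^2·0.300^3 = 0.13230
C(5,3)·0.700^3·0.300^2 = 0.30870
C(5,4)·0.700^4·0.300^1 = 0.36015
C(5,5)·0.700^5·0.300^0 = 0.16807
Sum = 0.969

0.969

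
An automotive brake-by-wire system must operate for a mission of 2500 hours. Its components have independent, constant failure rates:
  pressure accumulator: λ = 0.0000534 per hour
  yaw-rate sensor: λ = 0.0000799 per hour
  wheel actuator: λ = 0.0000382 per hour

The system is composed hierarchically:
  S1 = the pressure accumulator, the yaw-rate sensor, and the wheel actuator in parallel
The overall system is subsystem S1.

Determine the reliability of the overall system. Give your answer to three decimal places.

R(pressure accumulator) = exp(−0.0000534 × 2500) = 0.87503
R(yaw-rate sensor) = exp(−0.0000799 × 2500) = 0.81894
R(wheel actuator) = exp(−0.0000382 × 2500) = 0.90892
Parallel (pressure accumulator, yaw-rate sensor, and wheel actuator): 1 − (1 − 0.87503)(1 − 0.81894)(1 − 0.90892) = 0.998

0.998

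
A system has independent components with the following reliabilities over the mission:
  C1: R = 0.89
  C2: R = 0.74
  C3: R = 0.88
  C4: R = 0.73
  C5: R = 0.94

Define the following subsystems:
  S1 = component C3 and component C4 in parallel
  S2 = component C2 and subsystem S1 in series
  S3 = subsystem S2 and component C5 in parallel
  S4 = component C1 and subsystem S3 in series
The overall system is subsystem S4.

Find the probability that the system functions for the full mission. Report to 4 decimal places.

0.8748

Parallel (C3 and C4): 1 − (1 − 0.880000)(1 − 0.730000) = 0.967600
Series (C2 and [0.967600]): 0.740000 × 0.967600 = 0.716024
Parallel ([0.716024] and C5): 1 − (1 − 0.716024)(1 − 0.940000) = 0.982961
Series (C1 and [0.982961]): 0.890000 × 0.982961 = 0.8748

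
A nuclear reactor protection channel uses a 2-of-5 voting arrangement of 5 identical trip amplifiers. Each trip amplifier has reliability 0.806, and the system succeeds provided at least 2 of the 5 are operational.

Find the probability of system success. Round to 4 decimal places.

R = Σ_{i=2}^{5} C(5,i) p^i (1−p)^{5−i} with p = 0.806
C(5,2)·0.806^2·0.194^3 = 0.047432
C(5,3)·0.806^3·0.194^2 = 0.197065
C(5,4)·0.806^4·0.194^1 = 0.409366
C(5,5)·0.806^5·0.194^0 = 0.340154
Sum = 0.9940

0.9940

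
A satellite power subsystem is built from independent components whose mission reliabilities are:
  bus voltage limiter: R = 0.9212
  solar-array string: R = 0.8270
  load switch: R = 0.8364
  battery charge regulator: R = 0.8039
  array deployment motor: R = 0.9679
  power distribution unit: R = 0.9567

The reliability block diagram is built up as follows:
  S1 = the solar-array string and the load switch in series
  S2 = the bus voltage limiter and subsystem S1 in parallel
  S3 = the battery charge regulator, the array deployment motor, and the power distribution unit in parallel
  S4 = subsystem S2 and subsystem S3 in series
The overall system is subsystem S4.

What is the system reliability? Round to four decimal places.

Series (solar-array string and load switch): 0.827000 × 0.836400 = 0.691703
Parallel (bus voltage limiter and [0.691703]): 1 − (1 − 0.921200)(1 − 0.691703) = 0.975706
Parallel (battery charge regulator, array deployment motor, and power distribution unit): 1 − (1 − 0.803900)(1 − 0.967900)(1 − 0.956700) = 0.999727
Series ([0.975706] and [0.999727]): 0.975706 × 0.999727 = 0.9754

0.9754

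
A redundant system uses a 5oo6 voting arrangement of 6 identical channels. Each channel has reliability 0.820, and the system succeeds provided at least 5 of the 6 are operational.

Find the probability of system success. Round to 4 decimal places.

0.7044

R = Σ_{i=5}^{6} C(6,i) p^i (1−p)^{6−i} with p = 0.820
C(6,5)·0.820^5·0.180^1 = 0.400399
C(6,6)·0.820^6·0.180^0 = 0.304007
Sum = 0.7044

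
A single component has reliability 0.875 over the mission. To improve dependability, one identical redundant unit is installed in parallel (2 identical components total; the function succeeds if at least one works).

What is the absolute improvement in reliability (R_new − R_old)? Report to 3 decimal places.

0.109

R_before = 0.875
R_after = 1 − (1 − 0.875)^2 = 0.984
ΔR = 0.984 − 0.875 = 0.109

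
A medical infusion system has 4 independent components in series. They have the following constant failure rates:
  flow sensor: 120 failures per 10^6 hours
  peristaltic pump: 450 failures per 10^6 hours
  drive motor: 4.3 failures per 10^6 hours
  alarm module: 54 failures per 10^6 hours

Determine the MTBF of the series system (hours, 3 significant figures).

1590

Series of exponential components: λ_sys = Σ λ_i
λ_sys = 0.00012 + 0.00045 + 0.0000043 + 0.000054 = 6.2830e-04 /h
MTBF = 1 / λ_sys = 1590 h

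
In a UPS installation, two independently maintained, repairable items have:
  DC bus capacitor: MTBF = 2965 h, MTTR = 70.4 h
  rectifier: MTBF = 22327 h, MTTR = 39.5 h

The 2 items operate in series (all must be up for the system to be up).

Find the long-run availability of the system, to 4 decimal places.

A(DC bus capacitor) = MTBF/(MTBF+MTTR) = 2965/(2965+70.4) = 0.976807
A(rectifier) = MTBF/(MTBF+MTTR) = 22327/(22327+39.5) = 0.998234
Series availability: 0.976807 × 0.998234 = 0.9751

0.9751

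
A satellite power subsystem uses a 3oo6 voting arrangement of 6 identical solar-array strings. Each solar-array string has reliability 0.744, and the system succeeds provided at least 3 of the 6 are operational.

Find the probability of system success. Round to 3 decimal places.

0.959

R = Σ_{i=3}^{6} C(6,i) p^i (1−p)^{6−i} with p = 0.744
C(6,3)·0.744^3·0.256^3 = 0.13819
C(6,4)·0.744^4·0.256^2 = 0.30121
C(6,5)·0.744^5·0.256^1 = 0.35015
C(6,6)·0.744^6·0.256^0 = 0.16960
Sum = 0.959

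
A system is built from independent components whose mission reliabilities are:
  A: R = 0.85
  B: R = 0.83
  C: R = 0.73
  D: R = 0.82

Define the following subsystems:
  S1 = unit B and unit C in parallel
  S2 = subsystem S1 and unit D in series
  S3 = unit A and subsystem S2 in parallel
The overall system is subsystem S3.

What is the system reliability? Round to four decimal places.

Parallel (B and C): 1 − (1 − 0.830000)(1 − 0.730000) = 0.954100
Series ([0.954100] and D): 0.954100 × 0.820000 = 0.782362
Parallel (A and [0.782362]): 1 − (1 − 0.850000)(1 − 0.782362) = 0.9674

0.9674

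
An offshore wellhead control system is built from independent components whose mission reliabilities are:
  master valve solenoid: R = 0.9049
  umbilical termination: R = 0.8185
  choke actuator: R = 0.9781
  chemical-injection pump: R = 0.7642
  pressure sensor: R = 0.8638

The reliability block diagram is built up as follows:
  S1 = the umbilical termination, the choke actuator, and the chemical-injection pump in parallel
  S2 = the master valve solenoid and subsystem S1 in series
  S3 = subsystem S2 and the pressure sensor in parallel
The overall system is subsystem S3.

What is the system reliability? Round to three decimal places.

Parallel (umbilical termination, choke actuator, and chemical-injection pump): 1 − (1 − 0.81850)(1 − 0.97810)(1 − 0.76420) = 0.99906
Series (master valve solenoid and [0.99906]): 0.90490 × 0.99906 = 0.90405
Parallel ([0.90405] and pressure sensor): 1 − (1 − 0.90405)(1 − 0.86380) = 0.987

0.987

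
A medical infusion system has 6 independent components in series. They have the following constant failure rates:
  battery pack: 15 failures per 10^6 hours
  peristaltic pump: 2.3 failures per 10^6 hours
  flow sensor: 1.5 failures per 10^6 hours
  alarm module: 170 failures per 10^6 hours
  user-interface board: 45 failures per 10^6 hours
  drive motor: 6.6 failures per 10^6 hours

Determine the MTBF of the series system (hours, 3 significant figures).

Series of exponential components: λ_sys = Σ λ_i
λ_sys = 0.000015 + 0.0000023 + 0.0000015 + 0.00017 + 0.000045 + 0.0000066 = 2.4040e-04 /h
MTBF = 1 / λ_sys = 4160 h

4160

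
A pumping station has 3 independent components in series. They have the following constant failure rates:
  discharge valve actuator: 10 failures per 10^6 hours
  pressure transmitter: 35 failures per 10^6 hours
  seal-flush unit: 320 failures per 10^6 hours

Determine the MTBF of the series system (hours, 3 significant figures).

Series of exponential components: λ_sys = Σ λ_i
λ_sys = 0.000010 + 0.000035 + 0.00032 = 3.6500e-04 /h
MTBF = 1 / λ_sys = 2740 h

2740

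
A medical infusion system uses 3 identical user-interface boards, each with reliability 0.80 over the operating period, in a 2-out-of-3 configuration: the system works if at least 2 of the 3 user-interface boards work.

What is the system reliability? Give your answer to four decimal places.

0.8960

R = Σ_{i=2}^{3} C(3,i) p^i (1−p)^{3−i} with p = 0.80
C(3,2)·0.80^2·0.20^1 = 0.384000
C(3,3)·0.80^3·0.20^0 = 0.512000
Sum = 0.8960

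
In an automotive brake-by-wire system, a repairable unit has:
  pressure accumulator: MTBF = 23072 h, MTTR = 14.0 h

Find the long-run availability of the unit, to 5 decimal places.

A(pressure accumulator) = MTBF/(MTBF+MTTR) = 23072/(23072+14.0) = 0.99939

0.99939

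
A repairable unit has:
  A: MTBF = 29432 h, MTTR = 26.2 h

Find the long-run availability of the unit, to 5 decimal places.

A(A) = MTBF/(MTBF+MTTR) = 29432/(29432+26.2) = 0.99911

0.99911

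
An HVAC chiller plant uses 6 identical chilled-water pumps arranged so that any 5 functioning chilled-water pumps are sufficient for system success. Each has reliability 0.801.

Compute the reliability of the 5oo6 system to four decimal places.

0.6578

R = Σ_{i=5}^{6} C(6,i) p^i (1−p)^{6−i} with p = 0.801
C(6,5)·0.801^5·0.199^1 = 0.393701
C(6,6)·0.801^6·0.199^0 = 0.264116
Sum = 0.6578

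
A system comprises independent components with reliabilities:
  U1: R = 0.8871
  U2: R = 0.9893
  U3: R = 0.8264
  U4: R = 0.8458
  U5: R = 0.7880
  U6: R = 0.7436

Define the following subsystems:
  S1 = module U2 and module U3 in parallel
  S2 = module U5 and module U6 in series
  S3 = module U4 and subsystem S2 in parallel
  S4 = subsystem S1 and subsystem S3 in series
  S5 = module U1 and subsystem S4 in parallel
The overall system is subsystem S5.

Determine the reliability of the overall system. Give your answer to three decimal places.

Parallel (U2 and U3): 1 − (1 − 0.98930)(1 − 0.82640) = 0.99814
Series (U5 and U6): 0.78800 × 0.74360 = 0.58596
Parallel (U4 and [0.58596]): 1 − (1 − 0.84580)(1 − 0.58596) = 0.93616
Series ([0.99814] and [0.93616]): 0.99814 × 0.93616 = 0.93442
Parallel (U1 and [0.93442]): 1 − (1 − 0.88710)(1 − 0.93442) = 0.993

0.993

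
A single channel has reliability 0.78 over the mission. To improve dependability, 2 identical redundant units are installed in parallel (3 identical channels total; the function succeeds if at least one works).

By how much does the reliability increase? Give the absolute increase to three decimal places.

R_before = 0.78
R_after = 1 − (1 − 0.78)^3 = 0.989
ΔR = 0.989 − 0.78 = 0.209

0.209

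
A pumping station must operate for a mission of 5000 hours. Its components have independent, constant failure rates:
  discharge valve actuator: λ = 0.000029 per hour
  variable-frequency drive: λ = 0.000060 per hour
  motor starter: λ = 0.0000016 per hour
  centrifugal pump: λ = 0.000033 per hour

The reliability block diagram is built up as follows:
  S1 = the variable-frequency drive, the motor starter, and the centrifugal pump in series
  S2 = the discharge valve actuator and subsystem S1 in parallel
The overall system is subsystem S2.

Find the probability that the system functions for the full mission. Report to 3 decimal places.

R(discharge valve actuator) = exp(−0.000029 × 5000) = 0.86502
R(variable-frequency drive) = exp(−0.000060 × 5000) = 0.74082
R(motor starter) = exp(−0.0000016 × 5000) = 0.99203
R(centrifugal pump) = exp(−0.000033 × 5000) = 0.84789
Series (variable-frequency drive, motor starter, and centrifugal pump): 0.74082 × 0.99203 × 0.84789 = 0.62313
Parallel (discharge valve actuator and [0.62313]): 1 − (1 − 0.86502)(1 − 0.62313) = 0.949

0.949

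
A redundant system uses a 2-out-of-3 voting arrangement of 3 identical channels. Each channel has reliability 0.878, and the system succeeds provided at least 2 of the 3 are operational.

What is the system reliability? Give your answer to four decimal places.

0.9590

R = Σ_{i=2}^{3} C(3,i) p^i (1−p)^{3−i} with p = 0.878
C(3,2)·0.878^2·0.122^1 = 0.282144
C(3,3)·0.878^3·0.122^0 = 0.676836
Sum = 0.9590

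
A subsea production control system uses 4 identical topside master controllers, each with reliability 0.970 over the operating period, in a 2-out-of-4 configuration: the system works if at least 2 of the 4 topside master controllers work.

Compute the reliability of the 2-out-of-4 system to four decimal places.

0.9999

R = Σ_{i=2}^{4} C(4,i) p^i (1−p)^{4−i} with p = 0.970
C(4,2)·0.970^2·0.030^2 = 0.005081
C(4,3)·0.970^3·0.030^1 = 0.109521
C(4,4)·0.970^4·0.030^0 = 0.885293
Sum = 0.9999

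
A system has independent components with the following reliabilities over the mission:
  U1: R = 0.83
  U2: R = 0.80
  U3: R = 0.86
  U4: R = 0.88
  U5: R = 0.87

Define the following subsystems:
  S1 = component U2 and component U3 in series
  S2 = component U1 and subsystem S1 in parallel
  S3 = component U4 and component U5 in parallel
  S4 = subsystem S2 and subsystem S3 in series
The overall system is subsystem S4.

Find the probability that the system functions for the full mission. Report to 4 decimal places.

0.9322

Series (U2 and U3): 0.800000 × 0.860000 = 0.688000
Parallel (U1 and [0.688000]): 1 − (1 − 0.830000)(1 − 0.688000) = 0.946960
Parallel (U4 and U5): 1 − (1 − 0.880000)(1 − 0.870000) = 0.984400
Series ([0.946960] and [0.984400]): 0.946960 × 0.984400 = 0.9322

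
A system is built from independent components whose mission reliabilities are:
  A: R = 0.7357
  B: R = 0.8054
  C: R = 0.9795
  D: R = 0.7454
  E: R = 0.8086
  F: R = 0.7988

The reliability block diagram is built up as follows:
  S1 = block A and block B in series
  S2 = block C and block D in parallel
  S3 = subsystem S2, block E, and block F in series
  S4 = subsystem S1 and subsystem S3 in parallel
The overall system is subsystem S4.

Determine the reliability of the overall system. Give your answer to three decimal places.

Series (A and B): 0.73570 × 0.80540 = 0.59253
Parallel (C and D): 1 − (1 − 0.97950)(1 − 0.74540) = 0.99478
Series ([0.99478], E, and F): 0.99478 × 0.80860 × 0.79880 = 0.64254
Parallel ([0.59253] and [0.64254]): 1 − (1 − 0.59253)(1 − 0.64254) = 0.854

0.854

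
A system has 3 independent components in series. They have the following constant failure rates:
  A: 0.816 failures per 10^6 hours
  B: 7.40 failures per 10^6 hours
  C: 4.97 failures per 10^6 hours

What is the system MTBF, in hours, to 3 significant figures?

Series of exponential components: λ_sys = Σ λ_i
λ_sys = 0.000000816 + 0.00000740 + 0.00000497 = 1.3186e-05 /h
MTBF = 1 / λ_sys = 75800 h

75800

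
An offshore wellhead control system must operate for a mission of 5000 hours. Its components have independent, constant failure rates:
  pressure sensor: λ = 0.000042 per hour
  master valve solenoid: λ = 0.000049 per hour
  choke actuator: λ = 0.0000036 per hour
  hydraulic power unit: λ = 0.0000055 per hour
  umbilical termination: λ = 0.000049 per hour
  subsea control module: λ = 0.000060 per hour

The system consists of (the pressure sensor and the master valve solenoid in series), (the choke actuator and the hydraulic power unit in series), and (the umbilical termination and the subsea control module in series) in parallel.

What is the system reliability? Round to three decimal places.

R(pressure sensor) = exp(−0.000042 × 5000) = 0.81058
R(master valve solenoid) = exp(−0.000049 × 5000) = 0.78270
R(choke actuator) = exp(−0.0000036 × 5000) = 0.98216
R(hydraulic power unit) = exp(−0.0000055 × 5000) = 0.97287
R(umbilical termination) = exp(−0.000049 × 5000) = 0.78270
R(subsea control module) = exp(−0.000060 × 5000) = 0.74082
Series (pressure sensor and master valve solenoid): 0.81058 × 0.78270 = 0.63444
Series (choke actuator and hydraulic power unit): 0.98216 × 0.97287 = 0.95551
Series (umbilical termination and subsea control module): 0.78270 × 0.74082 = 0.57984
Parallel ([0.63444], [0.95551], and [0.57984]): 1 − (1 − 0.63444)(1 − 0.95551)(1 − 0.57984) = 0.993

0.993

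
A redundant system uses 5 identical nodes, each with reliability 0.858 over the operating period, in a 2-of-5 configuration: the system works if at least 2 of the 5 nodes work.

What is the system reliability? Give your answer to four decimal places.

R = Σ_{i=2}^{5} C(5,i) p^i (1−p)^{5−i} with p = 0.858
C(5,2)·0.858^2·0.142^3 = 0.021078
C(5,3)·0.858^3·0.142^2 = 0.127362
C(5,4)·0.858^4·0.142^1 = 0.384776
C(5,5)·0.858^5·0.142^0 = 0.464982
Sum = 0.9982

0.9982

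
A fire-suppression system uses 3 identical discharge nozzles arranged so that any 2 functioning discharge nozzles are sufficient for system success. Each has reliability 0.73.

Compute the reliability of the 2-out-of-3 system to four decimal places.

R = Σ_{i=2}^{3} C(3,i) p^i (1−p)^{3−i} with p = 0.73
C(3,2)·0.73^2·0.27^1 = 0.431649
C(3,3)·0.73^3·0.27^0 = 0.389017
Sum = 0.8207

0.8207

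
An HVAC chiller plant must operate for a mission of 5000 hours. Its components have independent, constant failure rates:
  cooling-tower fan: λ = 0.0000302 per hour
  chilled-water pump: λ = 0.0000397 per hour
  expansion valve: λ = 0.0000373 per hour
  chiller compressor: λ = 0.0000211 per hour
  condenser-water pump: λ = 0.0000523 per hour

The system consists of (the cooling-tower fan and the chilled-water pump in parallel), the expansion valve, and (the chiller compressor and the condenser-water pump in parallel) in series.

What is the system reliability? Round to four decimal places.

R(cooling-tower fan) = exp(−0.0000302 × 5000) = 0.859848
R(chilled-water pump) = exp(−0.0000397 × 5000) = 0.819960
R(expansion valve) = exp(−0.0000373 × 5000) = 0.829859
R(chiller compressor) = exp(−0.0000211 × 5000) = 0.899874
R(condenser-water pump) = exp(−0.0000523 × 5000) = 0.769896
Parallel (cooling-tower fan and chilled-water pump): 1 − (1 − 0.859848)(1 − 0.819960) = 0.974767
Parallel (chiller compressor and condenser-water pump): 1 − (1 − 0.899874)(1 − 0.769896) = 0.976961
Series ([0.974767], expansion valve, and [0.976961]): 0.974767 × 0.829859 × 0.976961 = 0.7903

0.7903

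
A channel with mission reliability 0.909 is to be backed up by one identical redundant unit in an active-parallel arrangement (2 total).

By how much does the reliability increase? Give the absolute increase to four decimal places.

R_before = 0.909
R_after = 1 − (1 − 0.909)^2 = 0.9917
ΔR = 0.9917 − 0.909 = 0.0827

0.0827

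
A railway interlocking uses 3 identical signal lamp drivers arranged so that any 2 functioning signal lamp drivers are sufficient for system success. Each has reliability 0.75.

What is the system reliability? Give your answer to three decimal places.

R = Σ_{i=2}^{3} C(3,i) p^i (1−p)^{3−i} with p = 0.75
C(3,2)·0.75^2·0.25^1 = 0.42188
C(3,3)·0.75^3·0.25^0 = 0.42188
Sum = 0.844

0.844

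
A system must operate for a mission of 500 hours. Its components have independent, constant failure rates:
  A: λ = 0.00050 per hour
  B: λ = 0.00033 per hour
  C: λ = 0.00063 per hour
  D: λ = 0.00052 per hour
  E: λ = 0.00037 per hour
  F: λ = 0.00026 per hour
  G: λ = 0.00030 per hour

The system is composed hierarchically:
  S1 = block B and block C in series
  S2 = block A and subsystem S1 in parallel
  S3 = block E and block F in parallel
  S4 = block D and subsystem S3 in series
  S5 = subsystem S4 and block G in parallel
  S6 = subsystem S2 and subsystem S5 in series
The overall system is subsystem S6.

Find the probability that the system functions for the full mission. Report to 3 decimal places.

0.884

R(A) = exp(−0.00050 × 500) = 0.77880
R(B) = exp(−0.00033 × 500) = 0.84789
R(C) = exp(−0.00063 × 500) = 0.72979
R(D) = exp(−0.00052 × 500) = 0.77105
R(E) = exp(−0.00037 × 500) = 0.83110
R(F) = exp(−0.00026 × 500) = 0.87810
R(G) = exp(−0.00030 × 500) = 0.86071
Series (B and C): 0.84789 × 0.72979 = 0.61878
Parallel (A and [0.61878]): 1 − (1 − 0.77880)(1 − 0.61878) = 0.91567
Parallel (E and F): 1 − (1 − 0.83110)(1 − 0.87810) = 0.97941
Series (D and [0.97941]): 0.77105 × 0.97941 = 0.75517
Parallel ([0.75517] and G): 1 − (1 − 0.75517)(1 − 0.86071) = 0.96590
Series ([0.91567] and [0.96590]): 0.91567 × 0.96590 = 0.884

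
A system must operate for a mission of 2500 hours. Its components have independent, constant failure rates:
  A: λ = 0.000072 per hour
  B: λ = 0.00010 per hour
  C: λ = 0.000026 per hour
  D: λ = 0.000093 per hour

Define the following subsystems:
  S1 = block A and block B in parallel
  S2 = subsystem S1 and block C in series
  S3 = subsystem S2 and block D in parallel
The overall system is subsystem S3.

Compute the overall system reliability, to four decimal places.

R(A) = exp(−0.000072 × 2500) = 0.835270
R(B) = exp(−0.00010 × 2500) = 0.778801
R(C) = exp(−0.000026 × 2500) = 0.937067
R(D) = exp(−0.000093 × 2500) = 0.792550
Parallel (A and B): 1 − (1 − 0.835270)(1 − 0.778801) = 0.963562
Series ([0.963562] and C): 0.963562 × 0.937067 = 0.902922
Parallel ([0.902922] and D): 1 − (1 − 0.902922)(1 − 0.792550) = 0.9799

0.9799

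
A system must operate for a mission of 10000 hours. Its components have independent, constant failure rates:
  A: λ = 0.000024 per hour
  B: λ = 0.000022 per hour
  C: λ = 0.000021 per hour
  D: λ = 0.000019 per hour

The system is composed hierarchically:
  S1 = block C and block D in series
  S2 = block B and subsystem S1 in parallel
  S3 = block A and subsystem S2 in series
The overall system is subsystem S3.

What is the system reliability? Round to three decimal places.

R(A) = exp(−0.000024 × 10000) = 0.78663
R(B) = exp(−0.000022 × 10000) = 0.80252
R(C) = exp(−0.000021 × 10000) = 0.81058
R(D) = exp(−0.000019 × 10000) = 0.82696
Series (C and D): 0.81058 × 0.82696 = 0.67032
Parallel (B and [0.67032]): 1 − (1 − 0.80252)(1 − 0.67032) = 0.93489
Series (A and [0.93489]): 0.78663 × 0.93489 = 0.735

0.735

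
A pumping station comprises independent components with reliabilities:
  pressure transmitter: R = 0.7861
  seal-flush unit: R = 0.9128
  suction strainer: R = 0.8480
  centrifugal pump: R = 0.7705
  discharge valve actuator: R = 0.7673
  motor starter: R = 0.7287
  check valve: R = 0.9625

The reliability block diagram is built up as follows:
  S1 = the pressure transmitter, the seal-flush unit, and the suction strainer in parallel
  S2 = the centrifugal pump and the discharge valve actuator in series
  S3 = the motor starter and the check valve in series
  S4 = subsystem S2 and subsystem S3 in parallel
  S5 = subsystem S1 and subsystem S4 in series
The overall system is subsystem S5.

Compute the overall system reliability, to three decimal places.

0.875

Parallel (pressure transmitter, seal-flush unit, and suction strainer): 1 − (1 − 0.78610)(1 − 0.91280)(1 − 0.84800) = 0.99716
Series (centrifugal pump and discharge valve actuator): 0.77050 × 0.76730 = 0.59120
Series (motor starter and check valve): 0.72870 × 0.96250 = 0.70137
Parallel ([0.59120] and [0.70137]): 1 − (1 − 0.59120)(1 − 0.70137) = 0.87792
Series ([0.99716] and [0.87792]): 0.99716 × 0.87792 = 0.875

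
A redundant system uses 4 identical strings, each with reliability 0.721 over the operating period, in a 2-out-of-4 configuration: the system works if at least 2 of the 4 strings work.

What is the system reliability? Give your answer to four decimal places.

0.9313

R = Σ_{i=2}^{4} C(4,i) p^i (1−p)^{4−i} with p = 0.721
C(4,2)·0.721^2·0.279^2 = 0.242790
C(4,3)·0.721^3·0.279^1 = 0.418283
C(4,4)·0.721^4·0.279^0 = 0.270235
Sum = 0.9313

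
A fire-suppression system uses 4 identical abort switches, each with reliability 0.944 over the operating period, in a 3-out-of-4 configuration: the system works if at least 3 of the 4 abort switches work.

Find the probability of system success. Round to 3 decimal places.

0.983

R = Σ_{i=3}^{4} C(4,i) p^i (1−p)^{4−i} with p = 0.944
C(4,3)·0.944^3·0.056^1 = 0.18844
C(4,4)·0.944^4·0.056^0 = 0.79412
Sum = 0.983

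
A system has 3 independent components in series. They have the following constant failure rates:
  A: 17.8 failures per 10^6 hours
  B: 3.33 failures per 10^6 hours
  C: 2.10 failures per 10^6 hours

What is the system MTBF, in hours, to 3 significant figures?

43000

Series of exponential components: λ_sys = Σ λ_i
λ_sys = 0.0000178 + 0.00000333 + 0.00000210 = 2.3230e-05 /h
MTBF = 1 / λ_sys = 43000 h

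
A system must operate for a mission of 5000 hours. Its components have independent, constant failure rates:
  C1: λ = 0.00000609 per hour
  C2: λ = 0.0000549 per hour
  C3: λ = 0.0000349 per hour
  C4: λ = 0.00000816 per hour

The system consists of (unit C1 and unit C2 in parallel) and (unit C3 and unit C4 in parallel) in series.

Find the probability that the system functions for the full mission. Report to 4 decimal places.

R(C1) = exp(−0.00000609 × 5000) = 0.970009
R(C2) = exp(−0.0000549 × 5000) = 0.759952
R(C3) = exp(−0.0000349 × 5000) = 0.839877
R(C4) = exp(−0.00000816 × 5000) = 0.960021
Parallel (C1 and C2): 1 − (1 − 0.970009)(1 − 0.759952) = 0.992801
Parallel (C3 and C4): 1 − (1 − 0.839877)(1 − 0.960021) = 0.993598
Series ([0.992801] and [0.993598]): 0.992801 × 0.993598 = 0.9864

0.9864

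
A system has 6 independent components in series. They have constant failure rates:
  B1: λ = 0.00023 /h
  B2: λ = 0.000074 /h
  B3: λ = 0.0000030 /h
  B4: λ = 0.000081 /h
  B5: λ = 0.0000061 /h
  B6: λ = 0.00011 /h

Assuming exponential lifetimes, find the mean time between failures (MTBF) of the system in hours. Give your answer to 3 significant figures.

Series of exponential components: λ_sys = Σ λ_i
λ_sys = 0.00023 + 0.000074 + 0.0000030 + 0.000081 + 0.0000061 + 0.00011 = 5.0410e-04 /h
MTBF = 1 / λ_sys = 1980 h

1980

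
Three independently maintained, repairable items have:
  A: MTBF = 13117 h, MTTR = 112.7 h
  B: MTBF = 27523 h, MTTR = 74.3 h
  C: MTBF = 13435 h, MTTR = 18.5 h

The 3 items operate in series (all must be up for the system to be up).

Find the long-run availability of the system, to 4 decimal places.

A(A) = MTBF/(MTBF+MTTR) = 13117/(13117+112.7) = 0.991481
A(B) = MTBF/(MTBF+MTTR) = 27523/(27523+74.3) = 0.997308
A(C) = MTBF/(MTBF+MTTR) = 13435/(13435+18.5) = 0.998625
Series availability: 0.991481 × 0.997308 × 0.998625 = 0.9875

0.9875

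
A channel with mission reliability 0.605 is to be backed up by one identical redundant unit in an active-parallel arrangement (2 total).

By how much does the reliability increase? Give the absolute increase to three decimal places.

0.239

R_before = 0.605
R_after = 1 − (1 − 0.605)^2 = 0.844
ΔR = 0.844 − 0.605 = 0.239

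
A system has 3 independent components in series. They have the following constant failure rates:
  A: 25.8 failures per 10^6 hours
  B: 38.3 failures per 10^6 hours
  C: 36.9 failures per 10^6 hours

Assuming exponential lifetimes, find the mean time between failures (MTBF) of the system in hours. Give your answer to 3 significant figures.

Series of exponential components: λ_sys = Σ λ_i
λ_sys = 0.0000258 + 0.0000383 + 0.0000369 = 1.0100e-04 /h
MTBF = 1 / λ_sys = 9900 h

9900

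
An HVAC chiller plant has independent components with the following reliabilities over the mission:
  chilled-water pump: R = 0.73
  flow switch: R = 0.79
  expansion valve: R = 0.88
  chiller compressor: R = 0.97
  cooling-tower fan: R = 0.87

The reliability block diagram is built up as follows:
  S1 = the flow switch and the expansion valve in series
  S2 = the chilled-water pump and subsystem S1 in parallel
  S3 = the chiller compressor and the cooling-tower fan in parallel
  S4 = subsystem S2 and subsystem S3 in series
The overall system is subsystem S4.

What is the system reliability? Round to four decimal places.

0.9141

Series (flow switch and expansion valve): 0.790000 × 0.880000 = 0.695200
Parallel (chilled-water pump and [0.695200]): 1 − (1 − 0.730000)(1 − 0.695200) = 0.917704
Parallel (chiller compressor and cooling-tower fan): 1 − (1 − 0.970000)(1 − 0.870000) = 0.996100
Series ([0.917704] and [0.996100]): 0.917704 × 0.996100 = 0.9141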